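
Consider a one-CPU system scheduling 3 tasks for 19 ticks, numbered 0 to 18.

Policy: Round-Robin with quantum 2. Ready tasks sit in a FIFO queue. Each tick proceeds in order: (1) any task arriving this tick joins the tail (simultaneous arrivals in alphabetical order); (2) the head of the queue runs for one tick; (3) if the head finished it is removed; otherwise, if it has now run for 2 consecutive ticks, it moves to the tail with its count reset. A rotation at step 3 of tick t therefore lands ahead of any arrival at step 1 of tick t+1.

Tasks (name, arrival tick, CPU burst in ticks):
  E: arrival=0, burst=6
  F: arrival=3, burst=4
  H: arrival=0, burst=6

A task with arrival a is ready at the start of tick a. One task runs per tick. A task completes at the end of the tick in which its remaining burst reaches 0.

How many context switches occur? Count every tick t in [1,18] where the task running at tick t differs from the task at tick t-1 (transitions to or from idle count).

context switches = 8

t=0: queue=[E,H] q_used=0 → run E
t=1: queue=[E,H] q_used=1 → run E
t=2: queue=[H,E] q_used=0 → run H
t=3: queue=[H,E,F] q_used=1 → run H
t=4: queue=[E,F,H] q_used=0 → run E
t=5: queue=[E,F,H] q_used=1 → run E
t=6: queue=[F,H,E] q_used=0 → run F
t=7: queue=[F,H,E] q_used=1 → run F
t=8: queue=[H,E,F] q_used=0 → run H
t=9: queue=[H,E,F] q_used=1 → run H
t=10: queue=[E,F,H] q_used=0 → run E
t=11: queue=[E,F,H] q_used=1 → run E
t=12: queue=[F,H] q_used=0 → run F
t=13: queue=[F,H] q_used=1 → run F
t=14: queue=[H] q_used=0 → run H
t=15: queue=[H] q_used=1 → run H
t=16: (idle)
t=17: (idle)
t=18: (idle)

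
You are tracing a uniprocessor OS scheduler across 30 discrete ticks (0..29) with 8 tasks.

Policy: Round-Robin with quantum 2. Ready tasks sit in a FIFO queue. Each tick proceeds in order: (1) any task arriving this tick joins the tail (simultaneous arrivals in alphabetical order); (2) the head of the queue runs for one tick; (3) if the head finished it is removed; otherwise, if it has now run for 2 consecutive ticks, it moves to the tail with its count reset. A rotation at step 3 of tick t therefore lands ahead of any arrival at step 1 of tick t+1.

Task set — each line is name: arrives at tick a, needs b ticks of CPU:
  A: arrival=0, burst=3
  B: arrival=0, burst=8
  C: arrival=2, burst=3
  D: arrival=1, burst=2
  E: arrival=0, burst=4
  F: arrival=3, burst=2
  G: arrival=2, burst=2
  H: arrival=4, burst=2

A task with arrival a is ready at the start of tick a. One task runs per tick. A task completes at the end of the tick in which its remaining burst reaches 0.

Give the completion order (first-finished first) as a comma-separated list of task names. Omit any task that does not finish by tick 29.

completion order = D, A, G, F, H, E, C, B

t=0: queue=[A,B,E] q_used=0 → run A
t=1: queue=[A,B,E,D] q_used=1 → run A
t=2: queue=[B,E,D,A,C,G] q_used=0 → run B
t=3: queue=[B,E,D,A,C,G,F] q_used=1 → run B
t=4: queue=[E,D,A,C,G,F,B,H] q_used=0 → run E
t=5: queue=[E,D,A,C,G,F,B,H] q_used=1 → run E
t=6: queue=[D,A,C,G,F,B,H,E] q_used=0 → run D
t=7: queue=[D,A,C,G,F,B,H,E] q_used=1 → run D
t=8: queue=[A,C,G,F,B,H,E] q_used=0 → run A
t=9: queue=[C,G,F,B,H,E] q_used=0 → run C
t=10: queue=[C,G,F,B,H,E] q_used=1 → run C
t=11: queue=[G,F,B,H,E,C] q_used=0 → run G
t=12: queue=[G,F,B,H,E,C] q_used=1 → run G
t=13: queue=[F,B,H,E,C] q_used=0 → run F
t=14: queue=[F,B,H,E,C] q_used=1 → run F
t=15: queue=[B,H,E,C] q_used=0 → run B
t=16: queue=[B,H,E,C] q_used=1 → run B
t=17: queue=[H,E,C,B] q_used=0 → run H
t=18: queue=[H,E,C,B] q_used=1 → run H
t=19: queue=[E,C,B] q_used=0 → run E
t=20: queue=[E,C,B] q_used=1 → run E
t=21: queue=[C,B] q_used=0 → run C
t=22: queue=[B] q_used=0 → run B
t=23: queue=[B] q_used=1 → run B
t=24: queue=[B] q_used=0 → run B
t=25: queue=[B] q_used=1 → run B
t=26: (idle)
t=27: (idle)
t=28: (idle)
t=29: (idle)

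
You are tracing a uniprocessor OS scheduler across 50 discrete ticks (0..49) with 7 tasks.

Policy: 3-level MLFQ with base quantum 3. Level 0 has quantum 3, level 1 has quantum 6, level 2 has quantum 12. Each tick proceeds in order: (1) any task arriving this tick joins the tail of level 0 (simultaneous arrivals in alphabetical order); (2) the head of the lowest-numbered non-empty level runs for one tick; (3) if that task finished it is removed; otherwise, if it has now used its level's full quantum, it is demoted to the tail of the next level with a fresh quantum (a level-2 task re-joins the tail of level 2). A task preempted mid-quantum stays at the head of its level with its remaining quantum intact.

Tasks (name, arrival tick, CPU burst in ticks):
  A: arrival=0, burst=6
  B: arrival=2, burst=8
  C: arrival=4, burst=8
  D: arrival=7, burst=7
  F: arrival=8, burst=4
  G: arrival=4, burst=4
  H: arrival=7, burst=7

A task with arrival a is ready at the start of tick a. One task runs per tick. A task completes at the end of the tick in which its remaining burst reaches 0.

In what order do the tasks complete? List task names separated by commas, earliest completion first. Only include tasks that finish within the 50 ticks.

t=0: L0/L1/L2 = A/-/- → run A
t=1: L0/L1/L2 = A/-/- → run A
t=2: L0/L1/L2 = AB/-/- → run A
t=3: L0/L1/L2 = B/A/- → run B
t=4: L0/L1/L2 = BCG/A/- → run B
t=5: L0/L1/L2 = BCG/A/- → run B
t=6: L0/L1/L2 = CG/AB/- → run C
t=7: L0/L1/L2 = CGDH/AB/- → run C
t=8: L0/L1/L2 = CGDHF/AB/- → run C
t=9: L0/L1/L2 = GDHF/ABC/- → run G
t=10: L0/L1/L2 = GDHF/ABC/- → run G
t=11: L0/L1/L2 = GDHF/ABC/- → run G
t=12: L0/L1/L2 = DHF/ABCG/- → run D
t=13: L0/L1/L2 = DHF/ABCG/- → run D
t=14: L0/L1/L2 = DHF/ABCG/- → run D
t=15: L0/L1/L2 = HF/ABCGD/- → run H
t=16: L0/L1/L2 = HF/ABCGD/- → run H
t=17: L0/L1/L2 = HF/ABCGD/- → run H
t=18: L0/L1/L2 = F/ABCGDH/- → run F
t=19: L0/L1/L2 = F/ABCGDH/- → run F
t=20: L0/L1/L2 = F/ABCGDH/- → run F
t=21: L0/L1/L2 = -/ABCGDHF/- → run A
t=22: L0/L1/L2 = -/ABCGDHF/- → run A
t=23: L0/L1/L2 = -/ABCGDHF/- → run A
t=24: L0/L1/L2 = -/BCGDHF/- → run B
t=25: L0/L1/L2 = -/BCGDHF/- → run B
t=26: L0/L1/L2 = -/BCGDHF/- → run B
t=27: L0/L1/L2 = -/BCGDHF/- → run B
t=28: L0/L1/L2 = -/BCGDHF/- → run B
t=29: L0/L1/L2 = -/CGDHF/- → run C
t=30: L0/L1/L2 = -/CGDHF/- → run C
t=31: L0/L1/L2 = -/CGDHF/- → run C
t=32: L0/L1/L2 = -/CGDHF/- → run C
t=33: L0/L1/L2 = -/CGDHF/- → run C
t=34: L0/L1/L2 = -/GDHF/- → run G
t=35: L0/L1/L2 = -/DHF/- → run D
t=36: L0/L1/L2 = -/DHF/- → run D
t=37: L0/L1/L2 = -/DHF/- → run D
t=38: L0/L1/L2 = -/DHF/- → run D
t=39: L0/L1/L2 = -/HF/- → run H
t=40: L0/L1/L2 = -/HF/- → run H
t=41: L0/L1/L2 = -/HF/- → run H
t=42: L0/L1/L2 = -/HF/- → run H
t=43: L0/L1/L2 = -/F/- → run F
t=44: (idle)
t=45: (idle)
t=46: (idle)
t=47: (idle)
t=48: (idle)
t=49: (idle)

completion order = A, B, C, G, D, H, F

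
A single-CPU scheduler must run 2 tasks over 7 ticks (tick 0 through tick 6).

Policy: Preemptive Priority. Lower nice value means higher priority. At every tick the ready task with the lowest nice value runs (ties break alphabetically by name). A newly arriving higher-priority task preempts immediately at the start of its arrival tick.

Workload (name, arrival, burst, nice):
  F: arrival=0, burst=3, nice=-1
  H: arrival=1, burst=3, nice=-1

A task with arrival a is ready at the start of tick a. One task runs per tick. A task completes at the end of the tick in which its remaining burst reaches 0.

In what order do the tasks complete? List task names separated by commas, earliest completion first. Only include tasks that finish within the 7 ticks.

t=0: ready={F} → run F
t=1: ready={F,H} → run F
t=2: ready={F,H} → run F
t=3: ready={H} → run H
t=4: ready={H} → run H
t=5: ready={H} → run H
t=6: (idle)

completion order = F, H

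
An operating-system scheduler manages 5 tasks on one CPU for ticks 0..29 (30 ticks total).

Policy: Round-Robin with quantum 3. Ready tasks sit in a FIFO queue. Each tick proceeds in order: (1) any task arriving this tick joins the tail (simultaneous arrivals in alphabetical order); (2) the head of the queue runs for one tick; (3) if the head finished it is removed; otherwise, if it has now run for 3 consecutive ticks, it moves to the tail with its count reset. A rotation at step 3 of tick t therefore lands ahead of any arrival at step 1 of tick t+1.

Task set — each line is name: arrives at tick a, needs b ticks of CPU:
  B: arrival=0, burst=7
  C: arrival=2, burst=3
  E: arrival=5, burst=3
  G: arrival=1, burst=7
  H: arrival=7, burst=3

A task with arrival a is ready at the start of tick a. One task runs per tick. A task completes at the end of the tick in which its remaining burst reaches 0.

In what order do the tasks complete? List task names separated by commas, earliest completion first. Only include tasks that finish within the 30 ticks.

t=0: queue=[B] q_used=0 → run B
t=1: queue=[B,G] q_used=1 → run B
t=2: queue=[B,G,C] q_used=2 → run B
t=3: queue=[G,C,B] q_used=0 → run G
t=4: queue=[G,C,B] q_used=1 → run G
t=5: queue=[G,C,B,E] q_used=2 → run G
t=6: queue=[C,B,E,G] q_used=0 → run C
t=7: queue=[C,B,E,G,H] q_used=1 → run C
t=8: queue=[C,B,E,G,H] q_used=2 → run C
t=9: queue=[B,E,G,H] q_used=0 → run B
t=10: queue=[B,E,G,H] q_used=1 → run B
t=11: queue=[B,E,G,H] q_used=2 → run B
t=12: queue=[E,G,H,B] q_used=0 → run E
t=13: queue=[E,G,H,B] q_used=1 → run E
t=14: queue=[E,G,H,B] q_used=2 → run E
t=15: queue=[G,H,B] q_used=0 → run G
t=16: queue=[G,H,B] q_used=1 → run G
t=17: queue=[G,H,B] q_used=2 → run G
t=18: queue=[H,B,G] q_used=0 → run H
t=19: queue=[H,B,G] q_used=1 → run H
t=20: queue=[H,B,G] q_used=2 → run H
t=21: queue=[B,G] q_used=0 → run B
t=22: queue=[G] q_used=0 → run G
t=23: (idle)
t=24: (idle)
t=25: (idle)
t=26: (idle)
t=27: (idle)
t=28: (idle)
t=29: (idle)

completion order = C, E, H, B, G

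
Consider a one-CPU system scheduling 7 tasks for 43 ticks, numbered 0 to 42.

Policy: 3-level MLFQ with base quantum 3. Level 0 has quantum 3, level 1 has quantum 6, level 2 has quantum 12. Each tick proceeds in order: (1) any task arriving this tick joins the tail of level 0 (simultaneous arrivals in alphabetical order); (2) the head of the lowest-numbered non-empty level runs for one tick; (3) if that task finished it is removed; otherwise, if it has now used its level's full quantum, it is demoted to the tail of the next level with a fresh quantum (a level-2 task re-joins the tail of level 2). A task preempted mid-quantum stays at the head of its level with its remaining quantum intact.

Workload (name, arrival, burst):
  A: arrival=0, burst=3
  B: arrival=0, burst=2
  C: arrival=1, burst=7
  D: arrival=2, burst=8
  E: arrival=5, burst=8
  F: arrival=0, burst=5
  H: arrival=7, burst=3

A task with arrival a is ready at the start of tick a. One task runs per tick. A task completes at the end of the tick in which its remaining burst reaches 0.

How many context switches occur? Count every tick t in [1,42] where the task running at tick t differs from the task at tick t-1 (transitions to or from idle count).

t=0: L0/L1/L2 = ABF/-/- → run A
t=1: L0/L1/L2 = ABFC/-/- → run A
t=2: L0/L1/L2 = ABFCD/-/- → run A
t=3: L0/L1/L2 = BFCD/-/- → run B
t=4: L0/L1/L2 = BFCD/-/- → run B
t=5: L0/L1/L2 = FCDE/-/- → run F
t=6: L0/L1/L2 = FCDE/-/- → run F
t=7: L0/L1/L2 = FCDEH/-/- → run F
t=8: L0/L1/L2 = CDEH/F/- → run C
t=9: L0/L1/L2 = CDEH/F/- → run C
t=10: L0/L1/L2 = CDEH/F/- → run C
t=11: L0/L1/L2 = DEH/FC/- → run D
t=12: L0/L1/L2 = DEH/FC/- → run D
t=13: L0/L1/L2 = DEH/FC/- → run D
t=14: L0/L1/L2 = EH/FCD/- → run E
t=15: L0/L1/L2 = EH/FCD/- → run E
t=16: L0/L1/L2 = EH/FCD/- → run E
t=17: L0/L1/L2 = H/FCDE/- → run H
t=18: L0/L1/L2 = H/FCDE/- → run H
t=19: L0/L1/L2 = H/FCDE/- → run H
t=20: L0/L1/L2 = -/FCDE/- → run F
t=21: L0/L1/L2 = -/FCDE/- → run F
t=22: L0/L1/L2 = -/CDE/- → run C
t=23: L0/L1/L2 = -/CDE/- → run C
t=24: L0/L1/L2 = -/CDE/- → run C
t=25: L0/L1/L2 = -/CDE/- → run C
t=26: L0/L1/L2 = -/DE/- → run D
t=27: L0/L1/L2 = -/DE/- → run D
t=28: L0/L1/L2 = -/DE/- → run D
t=29: L0/L1/L2 = -/DE/- → run D
t=30: L0/L1/L2 = -/DE/- → run D
t=31: L0/L1/L2 = -/E/- → run E
t=32: L0/L1/L2 = -/E/- → run E
t=33: L0/L1/L2 = -/E/- → run E
t=34: L0/L1/L2 = -/E/- → run E
t=35: L0/L1/L2 = -/E/- → run E
t=36: (idle)
t=37: (idle)
t=38: (idle)
t=39: (idle)
t=40: (idle)
t=41: (idle)
t=42: (idle)

context switches = 11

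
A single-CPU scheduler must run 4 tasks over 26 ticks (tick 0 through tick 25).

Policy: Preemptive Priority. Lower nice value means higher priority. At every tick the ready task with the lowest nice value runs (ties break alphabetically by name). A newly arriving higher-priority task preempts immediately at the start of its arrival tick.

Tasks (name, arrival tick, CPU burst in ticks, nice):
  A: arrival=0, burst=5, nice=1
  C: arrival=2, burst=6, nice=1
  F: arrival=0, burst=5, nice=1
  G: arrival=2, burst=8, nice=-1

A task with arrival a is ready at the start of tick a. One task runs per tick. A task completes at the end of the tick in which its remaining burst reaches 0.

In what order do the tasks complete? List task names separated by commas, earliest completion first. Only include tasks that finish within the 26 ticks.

t=0: ready={A,F} → run A
t=1: ready={A,F} → run A
t=2: ready={A,C,F,G} → run G
t=3: ready={A,C,F,G} → run G
t=4: ready={A,C,F,G} → run G
t=5: ready={A,C,F,G} → run G
t=6: ready={A,C,F,G} → run G
t=7: ready={A,C,F,G} → run G
t=8: ready={A,C,F,G} → run G
t=9: ready={A,C,F,G} → run G
t=10: ready={A,C,F} → run A
t=11: ready={A,C,F} → run A
t=12: ready={A,C,F} → run A
t=13: ready={C,F} → run C
t=14: ready={C,F} → run C
t=15: ready={C,F} → run C
t=16: ready={C,F} → run C
t=17: ready={C,F} → run C
t=18: ready={C,F} → run C
t=19: ready={F} → run F
t=20: ready={F} → run F
t=21: ready={F} → run F
t=22: ready={F} → run F
t=23: ready={F} → run F
t=24: (idle)
t=25: (idle)

completion order = G, A, C, F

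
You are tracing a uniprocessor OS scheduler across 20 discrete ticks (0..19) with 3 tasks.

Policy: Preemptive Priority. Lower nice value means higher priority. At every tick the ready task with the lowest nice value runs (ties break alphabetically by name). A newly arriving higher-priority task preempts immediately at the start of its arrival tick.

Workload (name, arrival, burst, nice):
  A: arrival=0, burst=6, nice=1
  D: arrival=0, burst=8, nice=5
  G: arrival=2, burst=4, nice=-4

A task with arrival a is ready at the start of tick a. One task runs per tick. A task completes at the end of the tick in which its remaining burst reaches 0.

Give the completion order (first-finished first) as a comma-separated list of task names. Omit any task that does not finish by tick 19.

completion order = G, A, D

t=0: ready={A,D} → run A
t=1: ready={A,D} → run A
t=2: ready={A,D,G} → run G
t=3: ready={A,D,G} → run G
t=4: ready={A,D,G} → run G
t=5: ready={A,D,G} → run G
t=6: ready={A,D} → run A
t=7: ready={A,D} → run A
t=8: ready={A,D} → run A
t=9: ready={A,D} → run A
t=10: ready={D} → run D
t=11: ready={D} → run D
t=12: ready={D} → run D
t=13: ready={D} → run D
t=14: ready={D} → run D
t=15: ready={D} → run D
t=16: ready={D} → run D
t=17: ready={D} → run D
t=18: (idle)
t=19: (idle)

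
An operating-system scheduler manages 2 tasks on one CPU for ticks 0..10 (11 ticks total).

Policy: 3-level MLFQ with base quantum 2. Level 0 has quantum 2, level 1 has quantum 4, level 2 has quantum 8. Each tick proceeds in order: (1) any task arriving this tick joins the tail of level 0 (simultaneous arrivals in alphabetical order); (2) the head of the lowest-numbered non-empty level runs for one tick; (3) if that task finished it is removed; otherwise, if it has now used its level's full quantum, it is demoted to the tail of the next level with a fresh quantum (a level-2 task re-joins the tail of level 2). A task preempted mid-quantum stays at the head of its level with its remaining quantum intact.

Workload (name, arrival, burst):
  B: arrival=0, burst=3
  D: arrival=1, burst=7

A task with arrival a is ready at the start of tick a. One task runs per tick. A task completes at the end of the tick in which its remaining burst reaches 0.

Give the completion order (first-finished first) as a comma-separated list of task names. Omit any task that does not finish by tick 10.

t=0: L0/L1/L2 = B/-/- → run B
t=1: L0/L1/L2 = BD/-/- → run B
t=2: L0/L1/L2 = D/B/- → run D
t=3: L0/L1/L2 = D/B/- → run D
t=4: L0/L1/L2 = -/BD/- → run B
t=5: L0/L1/L2 = -/D/- → run D
t=6: L0/L1/L2 = -/D/- → run D
t=7: L0/L1/L2 = -/D/- → run D
t=8: L0/L1/L2 = -/D/- → run D
t=9: L0/L1/L2 = -/-/D → run D
t=10: (idle)

completion order = B, D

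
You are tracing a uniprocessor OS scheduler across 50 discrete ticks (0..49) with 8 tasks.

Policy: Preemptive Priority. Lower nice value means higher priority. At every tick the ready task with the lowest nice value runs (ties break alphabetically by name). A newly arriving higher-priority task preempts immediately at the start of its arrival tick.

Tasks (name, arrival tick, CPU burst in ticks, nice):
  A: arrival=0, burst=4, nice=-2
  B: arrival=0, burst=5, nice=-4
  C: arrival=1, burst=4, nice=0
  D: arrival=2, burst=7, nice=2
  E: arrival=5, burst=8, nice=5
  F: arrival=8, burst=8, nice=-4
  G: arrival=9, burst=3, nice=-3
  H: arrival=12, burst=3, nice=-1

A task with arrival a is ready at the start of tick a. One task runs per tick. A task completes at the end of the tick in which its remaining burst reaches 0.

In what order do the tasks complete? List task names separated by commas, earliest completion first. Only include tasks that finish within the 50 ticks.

t=0: ready={A,B} → run B
t=1: ready={A,B,C} → run B
t=2: ready={A,B,C,D} → run B
t=3: ready={A,B,C,D} → run B
t=4: ready={A,B,C,D} → run B
t=5: ready={A,C,D,E} → run A
t=6: ready={A,C,D,E} → run A
t=7: ready={A,C,D,E} → run A
t=8: ready={A,C,D,E,F} → run F
t=9: ready={A,C,D,E,F,G} → run F
t=10: ready={A,C,D,E,F,G} → run F
t=11: ready={A,C,D,E,F,G} → run F
t=12: ready={A,C,D,E,F,G,H} → run F
t=13: ready={A,C,D,E,F,G,H} → run F
t=14: ready={A,C,D,E,F,G,H} → run F
t=15: ready={A,C,D,E,F,G,H} → run F
t=16: ready={A,C,D,E,G,H} → run G
t=17: ready={A,C,D,E,G,H} → run G
t=18: ready={A,C,D,E,G,H} → run G
t=19: ready={A,C,D,E,H} → run A
t=20: ready={C,D,E,H} → run H
t=21: ready={C,D,E,H} → run H
t=22: ready={C,D,E,H} → run H
t=23: ready={C,D,E} → run C
t=24: ready={C,D,E} → run C
t=25: ready={C,D,E} → run C
t=26: ready={C,D,E} → run C
t=27: ready={D,E} → run D
t=28: ready={D,E} → run D
t=29: ready={D,E} → run D
t=30: ready={D,E} → run D
t=31: ready={D,E} → run D
t=32: ready={D,E} → run D
t=33: ready={D,E} → run D
t=34: ready={E} → run E
t=35: ready={E} → run E
t=36: ready={E} → run E
t=37: ready={E} → run E
t=38: ready={E} → run E
t=39: ready={E} → run E
t=40: ready={E} → run E
t=41: ready={E} → run E
t=42: (idle)
t=43: (idle)
t=44: (idle)
t=45: (idle)
t=46: (idle)
t=47: (idle)
t=48: (idle)
t=49: (idle)

completion order = B, F, G, A, H, C, D, E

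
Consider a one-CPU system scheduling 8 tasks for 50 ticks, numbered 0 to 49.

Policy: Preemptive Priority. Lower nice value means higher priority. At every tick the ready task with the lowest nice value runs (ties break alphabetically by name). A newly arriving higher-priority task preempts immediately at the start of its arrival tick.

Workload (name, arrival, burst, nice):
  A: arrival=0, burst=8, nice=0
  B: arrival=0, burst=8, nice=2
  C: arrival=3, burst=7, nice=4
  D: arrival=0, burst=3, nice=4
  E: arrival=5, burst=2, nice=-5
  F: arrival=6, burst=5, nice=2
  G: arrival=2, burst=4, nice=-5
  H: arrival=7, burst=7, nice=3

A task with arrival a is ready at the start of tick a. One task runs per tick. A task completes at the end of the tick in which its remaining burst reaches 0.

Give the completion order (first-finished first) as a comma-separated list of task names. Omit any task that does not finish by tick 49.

t=0: ready={A,B,D} → run A
t=1: ready={A,B,D} → run A
t=2: ready={A,B,D,G} → run G
t=3: ready={A,B,C,D,G} → run G
t=4: ready={A,B,C,D,G} → run G
t=5: ready={A,B,C,D,E,G} → run E
t=6: ready={A,B,C,D,E,F,G} → run E
t=7: ready={A,B,C,D,F,G,H} → run G
t=8: ready={A,B,C,D,F,H} → run A
t=9: ready={A,B,C,D,F,H} → run A
t=10: ready={A,B,C,D,F,H} → run A
t=11: ready={A,B,C,D,F,H} → run A
t=12: ready={A,B,C,D,F,H} → run A
t=13: ready={A,B,C,D,F,H} → run A
t=14: ready={B,C,D,F,H} → run B
t=15: ready={B,C,D,F,H} → run B
t=16: ready={B,C,D,F,H} → run B
t=17: ready={B,C,D,F,H} → run B
t=18: ready={B,C,D,F,H} → run B
t=19: ready={B,C,D,F,H} → run B
t=20: ready={B,C,D,F,H} → run B
t=21: ready={B,C,D,F,H} → run B
t=22: ready={C,D,F,H} → run F
t=23: ready={C,D,F,H} → run F
t=24: ready={C,D,F,H} → run F
t=25: ready={C,D,F,H} → run F
t=26: ready={C,D,F,H} → run F
t=27: ready={C,D,H} → run H
t=28: ready={C,D,H} → run H
t=29: ready={C,D,H} → run H
t=30: ready={C,D,H} → run H
t=31: ready={C,D,H} → run H
t=32: ready={C,D,H} → run H
t=33: ready={C,D,H} → run H
t=34: ready={C,D} → run C
t=35: ready={C,D} → run C
t=36: ready={C,D} → run C
t=37: ready={C,D} → run C
t=38: ready={C,D} → run C
t=39: ready={C,D} → run C
t=40: ready={C,D} → run C
t=41: ready={D} → run D
t=42: ready={D} → run D
t=43: ready={D} → run D
t=44: (idle)
t=45: (idle)
t=46: (idle)
t=47: (idle)
t=48: (idle)
t=49: (idle)

completion order = E, G, A, B, F, H, C, D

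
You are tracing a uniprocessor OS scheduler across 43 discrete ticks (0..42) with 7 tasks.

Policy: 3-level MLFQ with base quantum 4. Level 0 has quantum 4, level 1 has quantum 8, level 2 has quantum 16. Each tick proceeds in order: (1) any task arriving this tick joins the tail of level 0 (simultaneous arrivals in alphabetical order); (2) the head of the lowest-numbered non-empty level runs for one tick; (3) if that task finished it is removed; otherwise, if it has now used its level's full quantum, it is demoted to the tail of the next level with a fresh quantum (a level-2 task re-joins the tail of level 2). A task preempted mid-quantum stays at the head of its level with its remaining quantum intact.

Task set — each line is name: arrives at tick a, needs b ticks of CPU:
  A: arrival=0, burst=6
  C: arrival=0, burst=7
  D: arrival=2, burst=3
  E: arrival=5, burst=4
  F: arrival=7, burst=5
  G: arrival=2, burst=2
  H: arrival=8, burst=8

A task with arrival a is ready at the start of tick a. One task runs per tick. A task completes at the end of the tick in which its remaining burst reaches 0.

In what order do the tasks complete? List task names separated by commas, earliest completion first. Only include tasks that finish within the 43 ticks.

t=0: L0/L1/L2 = AC/-/- → run A
t=1: L0/L1/L2 = AC/-/- → run A
t=2: L0/L1/L2 = ACDG/-/- → run A
t=3: L0/L1/L2 = ACDG/-/- → run A
t=4: L0/L1/L2 = CDG/A/- → run C
t=5: L0/L1/L2 = CDGE/A/- → run C
t=6: L0/L1/L2 = CDGE/A/- → run C
t=7: L0/L1/L2 = CDGEF/A/- → run C
t=8: L0/L1/L2 = DGEFH/AC/- → run D
t=9: L0/L1/L2 = DGEFH/AC/- → run D
t=10: L0/L1/L2 = DGEFH/AC/- → run D
t=11: L0/L1/L2 = GEFH/AC/- → run G
t=12: L0/L1/L2 = GEFH/AC/- → run G
t=13: L0/L1/L2 = EFH/AC/- → run E
t=14: L0/L1/L2 = EFH/AC/- → run E
t=15: L0/L1/L2 = EFH/AC/- → run E
t=16: L0/L1/L2 = EFH/AC/- → run E
t=17: L0/L1/L2 = FH/AC/- → run F
t=18: L0/L1/L2 = FH/AC/- → run F
t=19: L0/L1/L2 = FH/AC/- → run F
t=20: L0/L1/L2 = FH/AC/- → run F
t=21: L0/L1/L2 = H/ACF/- → run H
t=22: L0/L1/L2 = H/ACF/- → run H
t=23: L0/L1/L2 = H/ACF/- → run H
t=24: L0/L1/L2 = H/ACF/- → run H
t=25: L0/L1/L2 = -/ACFH/- → run A
t=26: L0/L1/L2 = -/ACFH/- → run A
t=27: L0/L1/L2 = -/CFH/- → run C
t=28: L0/L1/L2 = -/CFH/- → run C
t=29: L0/L1/L2 = -/CFH/- → run C
t=30: L0/L1/L2 = -/FH/- → run F
t=31: L0/L1/L2 = -/H/- → run H
t=32: L0/L1/L2 = -/H/- → run H
t=33: L0/L1/L2 = -/H/- → run H
t=34: L0/L1/L2 = -/H/- → run H
t=35: (idle)
t=36: (idle)
t=37: (idle)
t=38: (idle)
t=39: (idle)
t=40: (idle)
t=41: (idle)
t=42: (idle)

completion order = D, G, E, A, C, F, H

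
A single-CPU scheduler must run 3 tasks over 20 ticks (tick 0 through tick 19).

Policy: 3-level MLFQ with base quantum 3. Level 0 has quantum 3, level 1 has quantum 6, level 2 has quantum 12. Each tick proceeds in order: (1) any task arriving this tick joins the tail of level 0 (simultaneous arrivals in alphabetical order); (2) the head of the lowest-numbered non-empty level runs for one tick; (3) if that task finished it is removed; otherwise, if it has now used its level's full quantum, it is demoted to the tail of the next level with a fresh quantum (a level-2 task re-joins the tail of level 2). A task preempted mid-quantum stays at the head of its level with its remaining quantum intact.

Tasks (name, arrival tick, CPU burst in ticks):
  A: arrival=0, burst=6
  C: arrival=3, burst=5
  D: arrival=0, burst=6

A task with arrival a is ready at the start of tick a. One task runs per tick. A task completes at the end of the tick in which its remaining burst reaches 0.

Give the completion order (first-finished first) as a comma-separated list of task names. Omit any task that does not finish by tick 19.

completion order = A, D, C

t=0: L0/L1/L2 = AD/-/- → run A
t=1: L0/L1/L2 = AD/-/- → run A
t=2: L0/L1/L2 = AD/-/- → run A
t=3: L0/L1/L2 = DC/A/- → run D
t=4: L0/L1/L2 = DC/A/- → run D
t=5: L0/L1/L2 = DC/A/- → run D
t=6: L0/L1/L2 = C/AD/- → run C
t=7: L0/L1/L2 = C/AD/- → run C
t=8: L0/L1/L2 = C/AD/- → run C
t=9: L0/L1/L2 = -/ADC/- → run A
t=10: L0/L1/L2 = -/ADC/- → run A
t=11: L0/L1/L2 = -/ADC/- → run A
t=12: L0/L1/L2 = -/DC/- → run D
t=13: L0/L1/L2 = -/DC/- → run D
t=14: L0/L1/L2 = -/DC/- → run D
t=15: L0/L1/L2 = -/C/- → run C
t=16: L0/L1/L2 = -/C/- → run C
t=17: (idle)
t=18: (idle)
t=19: (idle)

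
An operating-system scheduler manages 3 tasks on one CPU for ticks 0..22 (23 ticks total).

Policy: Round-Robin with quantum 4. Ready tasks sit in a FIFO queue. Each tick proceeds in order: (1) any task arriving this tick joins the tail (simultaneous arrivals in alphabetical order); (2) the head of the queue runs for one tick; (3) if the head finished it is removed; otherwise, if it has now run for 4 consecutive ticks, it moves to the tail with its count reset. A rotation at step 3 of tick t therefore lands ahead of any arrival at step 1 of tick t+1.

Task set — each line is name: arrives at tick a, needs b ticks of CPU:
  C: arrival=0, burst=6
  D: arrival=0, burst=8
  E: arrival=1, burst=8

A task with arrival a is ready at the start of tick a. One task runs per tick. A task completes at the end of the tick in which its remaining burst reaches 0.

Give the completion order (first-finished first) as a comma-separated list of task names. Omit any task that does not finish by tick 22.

t=0: queue=[C,D] q_used=0 → run C
t=1: queue=[C,D,E] q_used=1 → run C
t=2: queue=[C,D,E] q_used=2 → run C
t=3: queue=[C,D,E] q_used=3 → run C
t=4: queue=[D,E,C] q_used=0 → run D
t=5: queue=[D,E,C] q_used=1 → run D
t=6: queue=[D,E,C] q_used=2 → run D
t=7: queue=[D,E,C] q_used=3 → run D
t=8: queue=[E,C,D] q_used=0 → run E
t=9: queue=[E,C,D] q_used=1 → run E
t=10: queue=[E,C,D] q_used=2 → run E
t=11: queue=[E,C,D] q_used=3 → run E
t=12: queue=[C,D,E] q_used=0 → run C
t=13: queue=[C,D,E] q_used=1 → run C
t=14: queue=[D,E] q_used=0 → run D
t=15: queue=[D,E] q_used=1 → run D
t=16: queue=[D,E] q_used=2 → run D
t=17: queue=[D,E] q_used=3 → run D
t=18: queue=[E] q_used=0 → run E
t=19: queue=[E] q_used=1 → run E
t=20: queue=[E] q_used=2 → run E
t=21: queue=[E] q_used=3 → run E
t=22: (idle)

completion order = C, D, E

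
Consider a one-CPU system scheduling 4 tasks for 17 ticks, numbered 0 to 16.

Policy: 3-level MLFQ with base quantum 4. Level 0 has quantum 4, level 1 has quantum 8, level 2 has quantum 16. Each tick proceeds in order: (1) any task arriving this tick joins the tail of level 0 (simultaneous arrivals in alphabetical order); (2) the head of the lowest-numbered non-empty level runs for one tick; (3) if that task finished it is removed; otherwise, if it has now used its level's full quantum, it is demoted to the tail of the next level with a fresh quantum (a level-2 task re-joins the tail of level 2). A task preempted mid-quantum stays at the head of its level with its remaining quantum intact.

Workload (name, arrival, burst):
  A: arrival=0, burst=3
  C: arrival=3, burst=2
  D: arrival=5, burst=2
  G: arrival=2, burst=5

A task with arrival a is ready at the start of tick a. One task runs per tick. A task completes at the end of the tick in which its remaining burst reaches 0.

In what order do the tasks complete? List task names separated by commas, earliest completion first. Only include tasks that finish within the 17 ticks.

t=0: L0/L1/L2 = A/-/- → run A
t=1: L0/L1/L2 = A/-/- → run A
t=2: L0/L1/L2 = AG/-/- → run A
t=3: L0/L1/L2 = GC/-/- → run G
t=4: L0/L1/L2 = GC/-/- → run G
t=5: L0/L1/L2 = GCD/-/- → run G
t=6: L0/L1/L2 = GCD/-/- → run G
t=7: L0/L1/L2 = CD/G/- → run C
t=8: L0/L1/L2 = CD/G/- → run C
t=9: L0/L1/L2 = D/G/- → run D
t=10: L0/L1/L2 = D/G/- → run D
t=11: L0/L1/L2 = -/G/- → run G
t=12: (idle)
t=13: (idle)
t=14: (idle)
t=15: (idle)
t=16: (idle)

completion order = A, C, D, G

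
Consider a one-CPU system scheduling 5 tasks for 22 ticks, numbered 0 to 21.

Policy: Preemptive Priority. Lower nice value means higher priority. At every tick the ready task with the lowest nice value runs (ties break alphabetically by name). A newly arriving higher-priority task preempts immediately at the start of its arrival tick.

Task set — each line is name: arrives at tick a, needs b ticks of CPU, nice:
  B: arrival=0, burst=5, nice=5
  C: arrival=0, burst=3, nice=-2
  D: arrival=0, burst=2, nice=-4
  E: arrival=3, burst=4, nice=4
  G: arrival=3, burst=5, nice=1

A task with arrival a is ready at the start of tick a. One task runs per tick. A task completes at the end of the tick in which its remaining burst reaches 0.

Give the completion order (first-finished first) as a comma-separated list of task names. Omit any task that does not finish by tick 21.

t=0: ready={B,C,D} → run D
t=1: ready={B,C,D} → run D
t=2: ready={B,C} → run C
t=3: ready={B,C,E,G} → run C
t=4: ready={B,C,E,G} → run C
t=5: ready={B,E,G} → run G
t=6: ready={B,E,G} → run G
t=7: ready={B,E,G} → run G
t=8: ready={B,E,G} → run G
t=9: ready={B,E,G} → run G
t=10: ready={B,E} → run E
t=11: ready={B,E} → run E
t=12: ready={B,E} → run E
t=13: ready={B,E} → run E
t=14: ready={B} → run B
t=15: ready={B} → run B
t=16: ready={B} → run B
t=17: ready={B} → run B
t=18: ready={B} → run B
t=19: (idle)
t=20: (idle)
t=21: (idle)

completion order = D, C, G, E, B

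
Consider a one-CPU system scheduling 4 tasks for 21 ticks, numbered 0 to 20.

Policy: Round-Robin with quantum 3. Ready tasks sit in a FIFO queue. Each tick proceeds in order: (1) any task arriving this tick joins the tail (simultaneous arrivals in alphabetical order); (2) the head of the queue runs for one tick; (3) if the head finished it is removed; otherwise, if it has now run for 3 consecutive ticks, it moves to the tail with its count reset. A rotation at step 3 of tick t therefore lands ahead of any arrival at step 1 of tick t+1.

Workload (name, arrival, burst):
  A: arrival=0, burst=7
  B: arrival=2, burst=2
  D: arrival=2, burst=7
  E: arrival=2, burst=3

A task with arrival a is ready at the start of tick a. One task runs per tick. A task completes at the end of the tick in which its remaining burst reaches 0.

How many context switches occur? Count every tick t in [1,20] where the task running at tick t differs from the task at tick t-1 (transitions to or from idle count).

t=0: queue=[A] q_used=0 → run A
t=1: queue=[A] q_used=1 → run A
t=2: queue=[A,B,D,E] q_used=2 → run A
t=3: queue=[B,D,E,A] q_used=0 → run B
t=4: queue=[B,D,E,A] q_used=1 → run B
t=5: queue=[D,E,A] q_used=0 → run D
t=6: queue=[D,E,A] q_used=1 → run D
t=7: queue=[D,E,A] q_used=2 → run D
t=8: queue=[E,A,D] q_used=0 → run E
t=9: queue=[E,A,D] q_used=1 → run E
t=10: queue=[E,A,D] q_used=2 → run E
t=11: queue=[A,D] q_used=0 → run A
t=12: queue=[A,D] q_used=1 → run A
t=13: queue=[A,D] q_used=2 → run A
t=14: queue=[D,A] q_used=0 → run D
t=15: queue=[D,A] q_used=1 → run D
t=16: queue=[D,A] q_used=2 → run D
t=17: queue=[A,D] q_used=0 → run A
t=18: queue=[D] q_used=0 → run D
t=19: (idle)
t=20: (idle)

context switches = 8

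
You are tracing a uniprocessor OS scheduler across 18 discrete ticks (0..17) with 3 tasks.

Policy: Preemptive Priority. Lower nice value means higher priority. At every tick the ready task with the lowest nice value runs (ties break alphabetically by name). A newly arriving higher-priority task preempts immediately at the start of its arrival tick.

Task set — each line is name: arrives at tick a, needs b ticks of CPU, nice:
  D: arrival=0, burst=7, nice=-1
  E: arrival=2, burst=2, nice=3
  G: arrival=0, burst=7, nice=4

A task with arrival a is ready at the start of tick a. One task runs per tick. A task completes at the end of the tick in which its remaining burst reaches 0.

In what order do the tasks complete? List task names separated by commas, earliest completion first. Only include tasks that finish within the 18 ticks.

t=0: ready={D,G} → run D
t=1: ready={D,G} → run D
t=2: ready={D,E,G} → run D
t=3: ready={D,E,G} → run D
t=4: ready={D,E,G} → run D
t=5: ready={D,E,G} → run D
t=6: ready={D,E,G} → run D
t=7: ready={E,G} → run E
t=8: ready={E,G} → run E
t=9: ready={G} → run G
t=10: ready={G} → run G
t=11: ready={G} → run G
t=12: ready={G} → run G
t=13: ready={G} → run G
t=14: ready={G} → run G
t=15: ready={G} → run G
t=16: (idle)
t=17: (idle)

completion order = D, E, G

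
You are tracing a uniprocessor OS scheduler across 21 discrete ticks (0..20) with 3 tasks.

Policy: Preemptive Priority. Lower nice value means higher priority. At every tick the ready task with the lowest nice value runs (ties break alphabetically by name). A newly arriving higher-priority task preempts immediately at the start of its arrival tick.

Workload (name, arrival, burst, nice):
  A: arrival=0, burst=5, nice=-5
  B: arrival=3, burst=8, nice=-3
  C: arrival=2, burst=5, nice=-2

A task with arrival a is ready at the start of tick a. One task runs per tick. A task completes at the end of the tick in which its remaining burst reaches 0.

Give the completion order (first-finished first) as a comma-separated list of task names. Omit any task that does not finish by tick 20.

t=0: ready={A} → run A
t=1: ready={A} → run A
t=2: ready={A,C} → run A
t=3: ready={A,B,C} → run A
t=4: ready={A,B,C} → run A
t=5: ready={B,C} → run B
t=6: ready={B,C} → run B
t=7: ready={B,C} → run B
t=8: ready={B,C} → run B
t=9: ready={B,C} → run B
t=10: ready={B,C} → run B
t=11: ready={B,C} → run B
t=12: ready={B,C} → run B
t=13: ready={C} → run C
t=14: ready={C} → run C
t=15: ready={C} → run C
t=16: ready={C} → run C
t=17: ready={C} → run C
t=18: (idle)
t=19: (idle)
t=20: (idle)

completion order = A, B, C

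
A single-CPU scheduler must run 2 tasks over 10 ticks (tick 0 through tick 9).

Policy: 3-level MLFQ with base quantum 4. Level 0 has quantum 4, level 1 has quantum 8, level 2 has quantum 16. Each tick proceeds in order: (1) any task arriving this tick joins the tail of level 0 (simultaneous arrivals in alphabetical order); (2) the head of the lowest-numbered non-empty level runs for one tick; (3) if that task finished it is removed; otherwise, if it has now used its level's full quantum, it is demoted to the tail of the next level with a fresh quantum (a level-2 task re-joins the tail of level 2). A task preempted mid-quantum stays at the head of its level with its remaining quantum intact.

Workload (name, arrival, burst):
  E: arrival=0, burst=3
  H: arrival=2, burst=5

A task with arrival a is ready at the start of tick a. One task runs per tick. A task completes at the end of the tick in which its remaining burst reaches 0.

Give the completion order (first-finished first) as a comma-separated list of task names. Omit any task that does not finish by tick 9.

completion order = E, H

t=0: L0/L1/L2 = E/-/- → run E
t=1: L0/L1/L2 = E/-/- → run E
t=2: L0/L1/L2 = EH/-/- → run E
t=3: L0/L1/L2 = H/-/- → run H
t=4: L0/L1/L2 = H/-/- → run H
t=5: L0/L1/L2 = H/-/- → run H
t=6: L0/L1/L2 = H/-/- → run H
t=7: L0/L1/L2 = -/H/- → run H
t=8: (idle)
t=9: (idle)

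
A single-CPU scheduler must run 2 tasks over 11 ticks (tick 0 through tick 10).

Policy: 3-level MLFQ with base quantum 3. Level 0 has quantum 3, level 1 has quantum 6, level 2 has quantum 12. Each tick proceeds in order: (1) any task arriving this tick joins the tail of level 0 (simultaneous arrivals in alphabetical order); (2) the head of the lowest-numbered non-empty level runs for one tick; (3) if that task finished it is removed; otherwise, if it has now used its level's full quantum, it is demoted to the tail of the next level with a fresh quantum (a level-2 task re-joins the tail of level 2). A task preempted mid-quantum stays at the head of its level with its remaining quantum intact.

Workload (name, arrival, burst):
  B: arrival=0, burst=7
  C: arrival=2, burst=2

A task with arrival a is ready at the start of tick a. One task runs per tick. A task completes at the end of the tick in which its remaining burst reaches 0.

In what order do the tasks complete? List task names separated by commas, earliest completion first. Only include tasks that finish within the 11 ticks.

t=0: L0/L1/L2 = B/-/- → run B
t=1: L0/L1/L2 = B/-/- → run B
t=2: L0/L1/L2 = BC/-/- → run B
t=3: L0/L1/L2 = C/B/- → run C
t=4: L0/L1/L2 = C/B/- → run C
t=5: L0/L1/L2 = -/B/- → run B
t=6: L0/L1/L2 = -/B/- → run B
t=7: L0/L1/L2 = -/B/- → run B
t=8: L0/L1/L2 = -/B/- → run B
t=9: (idle)
t=10: (idle)

completion order = C, B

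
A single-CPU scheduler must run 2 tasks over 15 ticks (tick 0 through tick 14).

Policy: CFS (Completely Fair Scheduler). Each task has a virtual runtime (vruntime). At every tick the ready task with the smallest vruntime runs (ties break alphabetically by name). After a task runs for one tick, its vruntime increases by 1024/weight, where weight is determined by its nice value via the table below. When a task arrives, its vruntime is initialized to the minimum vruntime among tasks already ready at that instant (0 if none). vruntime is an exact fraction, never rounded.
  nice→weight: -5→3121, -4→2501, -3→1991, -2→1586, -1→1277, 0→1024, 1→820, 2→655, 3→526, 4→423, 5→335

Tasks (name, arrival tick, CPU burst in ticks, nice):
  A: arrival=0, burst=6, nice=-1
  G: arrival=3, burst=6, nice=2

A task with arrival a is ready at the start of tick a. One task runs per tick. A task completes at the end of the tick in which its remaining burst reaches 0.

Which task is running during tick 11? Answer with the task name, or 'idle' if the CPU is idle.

t=0: vr[A=0] → run A
t=1: vr[A=1024/1277] → run A
t=2: vr[A=2048/1277] → run A
t=3: vr[A=3072/1277 G=3072/1277] → run A
t=4: vr[A=4096/1277 G=3072/1277] → run G
t=5: vr[A=4096/1277 G=3319808/836435] → run A
t=6: vr[A=5120/1277 G=3319808/836435] → run G
t=7: vr[A=5120/1277 G=4627456/836435] → run A
t=8: vr[G=4627456/836435] → run G
t=9: vr[G=5935104/836435] → run G
t=10: vr[G=7242752/836435] → run G
t=11: vr[G=1710080/167287] → run G
t=12: (idle)
t=13: (idle)
t=14: (idle)

running at tick 11 = G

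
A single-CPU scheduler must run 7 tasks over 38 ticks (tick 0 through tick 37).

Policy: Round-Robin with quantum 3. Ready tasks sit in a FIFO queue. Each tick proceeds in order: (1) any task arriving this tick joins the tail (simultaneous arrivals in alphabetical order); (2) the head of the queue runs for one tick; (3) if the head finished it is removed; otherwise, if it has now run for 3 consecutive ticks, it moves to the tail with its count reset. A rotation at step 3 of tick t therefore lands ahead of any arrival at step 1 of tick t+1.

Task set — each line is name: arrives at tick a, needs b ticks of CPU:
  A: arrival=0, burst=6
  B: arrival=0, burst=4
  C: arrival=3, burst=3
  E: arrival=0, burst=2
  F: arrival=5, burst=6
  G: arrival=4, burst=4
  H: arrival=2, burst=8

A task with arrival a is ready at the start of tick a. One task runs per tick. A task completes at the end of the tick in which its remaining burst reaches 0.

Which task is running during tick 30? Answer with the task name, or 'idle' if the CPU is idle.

t=0: queue=[A,B,E] q_used=0 → run A
t=1: queue=[A,B,E] q_used=1 → run A
t=2: queue=[A,B,E,H] q_used=2 → run A
t=3: queue=[B,E,H,A,C] q_used=0 → run B
t=4: queue=[B,E,H,A,C,G] q_used=1 → run B
t=5: queue=[B,E,H,A,C,G,F] q_used=2 → run B
t=6: queue=[E,H,A,C,G,F,B] q_used=0 → run E
t=7: queue=[E,H,A,C,G,F,B] q_used=1 → run E
t=8: queue=[H,A,C,G,F,B] q_used=0 → run H
t=9: queue=[H,A,C,G,F,B] q_used=1 → run H
t=10: queue=[H,A,C,G,F,B] q_used=2 → run H
t=11: queue=[A,C,G,F,B,H] q_used=0 → run A
t=12: queue=[A,C,G,F,B,H] q_used=1 → run A
t=13: queue=[A,C,G,F,B,H] q_used=2 → run A
t=14: queue=[C,G,F,B,H] q_used=0 → run C
t=15: queue=[C,G,F,B,H] q_used=1 → run C
t=16: queue=[C,G,F,B,H] q_used=2 → run C
t=17: queue=[G,F,B,H] q_used=0 → run G
t=18: queue=[G,F,B,H] q_used=1 → run G
t=19: queue=[G,F,B,H] q_used=2 → run G
t=20: queue=[F,B,H,G] q_used=0 → run F
t=21: queue=[F,B,H,G] q_used=1 → run F
t=22: queue=[F,B,H,G] q_used=2 → run F
t=23: queue=[B,H,G,F] q_used=0 → run B
t=24: queue=[H,G,F] q_used=0 → run H
t=25: queue=[H,G,F] q_used=1 → run H
t=26: queue=[H,G,F] q_used=2 → run H
t=27: queue=[G,F,H] q_used=0 → run G
t=28: queue=[F,H] q_used=0 → run F
t=29: queue=[F,H] q_used=1 → run F
t=30: queue=[F,H] q_used=2 → run F
t=31: queue=[H] q_used=0 → run H
t=32: queue=[H] q_used=1 → run H
t=33: (idle)
t=34: (idle)
t=35: (idle)
t=36: (idle)
t=37: (idle)

running at tick 30 = F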